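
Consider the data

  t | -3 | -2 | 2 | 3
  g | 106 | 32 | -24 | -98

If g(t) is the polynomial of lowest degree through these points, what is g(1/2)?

9/2

L_0(1/2) = (5/2)·(-3/2)·(-5/2)/[(-1)·(-5)·(-6)] = -5/16
L_1(1/2) = (7/2)·(-3/2)·(-5/2)/[(1)·(-4)·(-5)] = 21/32
L_2(1/2) = (7/2)·(5/2)·(-5/2)/[(5)·(4)·(-1)] = 35/32
L_3(1/2) = (7/2)·(5/2)·(-3/2)/[(6)·(5)·(1)] = -7/16
Sum: 106·(-5/16) + 32·(21/32) + (-24)·(35/32) + (-98)·(-7/16) = 9/2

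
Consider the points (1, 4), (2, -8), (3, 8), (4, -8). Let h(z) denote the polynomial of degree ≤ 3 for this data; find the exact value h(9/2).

-187/4

Evaluate each Lagrange basis at z = 9/2:
L_0(9/2) = (5/2)·(3/2)·(1/2)/[(-1)·(-2)·(-3)] = -5/16
L_1(9/2) = (7/2)·(3/2)·(1/2)/[(1)·(-1)·(-2)] = 21/16
L_2(9/2) = (7/2)·(5/2)·(1/2)/[(2)·(1)·(-1)] = -35/16
L_3(9/2) = (7/2)·(5/2)·(3/2)/[(3)·(2)·(1)] = 35/16
Sum: 4·(-5/16) + (-8)·(21/16) + 8·(-35/16) + (-8)·(35/16) = -187/4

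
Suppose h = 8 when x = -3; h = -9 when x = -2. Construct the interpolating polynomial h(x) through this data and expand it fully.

h(x) = -17x - 43

L_0(x) = (x + 2) / [-1] = -x - 2
L_1(x) = (x + 3) / [1] = x + 3
h(x) = 8·L_0 + (-9)·L_1
  8·L_0(x) = -8x - 16
  (-9)·L_1(x) = -9x - 27
Adding term by term: -17x - 43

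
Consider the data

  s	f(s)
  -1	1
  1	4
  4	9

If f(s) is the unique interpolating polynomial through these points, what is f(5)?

Using Newton's divided-difference form:
f[-1,1] = (4 - 1) / (1 - (-1)) = 3/2
f[1,4] = (9 - 4) / (4 - 1) = 5/3
f[-1,1,4] = (5/3 - 3/2) / (4 - (-1)) = 1/30
f(5) = 1 + (3/2)·(6) + (1/30)·(6)·(4) = 54/5

54/5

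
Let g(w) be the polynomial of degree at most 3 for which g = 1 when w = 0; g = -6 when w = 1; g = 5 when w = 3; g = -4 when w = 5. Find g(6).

-36

L_0(6) = (5)·(3)·(1)/[(-1)·(-3)·(-5)] = -1
L_1(6) = (6)·(3)·(1)/[(1)·(-2)·(-4)] = 9/4
L_2(6) = (6)·(5)·(1)/[(3)·(2)·(-2)] = -5/2
L_3(6) = (6)·(5)·(3)/[(5)·(4)·(2)] = 9/4
Sum: 1·(-1) + (-6)·(9/4) + 5·(-5/2) + (-4)·(9/4) = -36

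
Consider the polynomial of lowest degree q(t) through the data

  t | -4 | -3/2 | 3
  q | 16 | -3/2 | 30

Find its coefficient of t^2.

2

The leading coefficient equals the top divided difference q[-4,-3/2,3].
q[-4,-3/2] = (-3/2 - 16) / (-3/2 - (-4)) = -7
q[-3/2,3] = (30 - (-3/2)) / (3 - (-3/2)) = 7
q[-4,-3/2,3] = (7 - (-7)) / (3 - (-4)) = 2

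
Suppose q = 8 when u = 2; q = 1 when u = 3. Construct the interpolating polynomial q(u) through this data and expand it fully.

L_0(u) = (u - 3) / [-1] = -u + 3
L_1(u) = (u - 2) / [1] = u - 2
q(u) = 8·L_0 + 1·L_1
  8·L_0(u) = -8u + 24
  1·L_1(u) = u - 2
Adding term by term: -7u + 22

q(u) = -7u + 22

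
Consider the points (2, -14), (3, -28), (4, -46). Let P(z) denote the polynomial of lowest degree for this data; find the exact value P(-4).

Evaluate each Lagrange basis at z = -4:
L_0(-4) = (-7)·(-8)/[(-1)·(-2)] = 28
L_1(-4) = (-6)·(-8)/[(1)·(-1)] = -48
L_2(-4) = (-6)·(-7)/[(2)·(1)] = 21
Sum: (-14)·(28) + (-28)·(-48) + (-46)·(21) = -14

-14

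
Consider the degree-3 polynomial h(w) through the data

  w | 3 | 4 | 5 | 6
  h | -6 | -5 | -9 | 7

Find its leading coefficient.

Build the Lagrange basis polynomials:
L_0(w) = (w - 4)(w - 5)(w - 6) / [-6] = -(1/6)w^3 + (5/2)w^2 - (37/3)w + 20
L_1(w) = (w - 3)(w - 5)(w - 6) / [2] = (1/2)w^3 - 7w^2 + (63/2)w - 45
L_2(w) = (w - 3)(w - 4)(w - 6) / [-2] = -(1/2)w^3 + (13/2)w^2 - 27w + 36
L_3(w) = (w - 3)(w - 4)(w - 5) / [6] = (1/6)w^3 - 2w^2 + (47/6)w - 10
h(w) = (-6)·L_0 + (-5)·L_1 + (-9)·L_2 + 7·L_3
Only the coefficient of w^3 is needed; take it from each L_i and combine:
(-6)·(-1/6) + (-5)·(1/2) + (-9)·(-1/2) + 7·(1/6) = 25/6

25/6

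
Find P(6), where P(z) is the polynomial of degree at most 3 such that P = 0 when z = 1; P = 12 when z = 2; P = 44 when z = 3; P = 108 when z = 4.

L_0(6) = (4)·(3)·(2)/[(-1)·(-2)·(-3)] = -4
L_1(6) = (5)·(3)·(2)/[(1)·(-1)·(-2)] = 15
L_2(6) = (5)·(4)·(2)/[(2)·(1)·(-1)] = -20
L_3(6) = (5)·(4)·(3)/[(3)·(2)·(1)] = 10
Sum: 0 + 12·(15) + 44·(-20) + 108·(10) = 380

380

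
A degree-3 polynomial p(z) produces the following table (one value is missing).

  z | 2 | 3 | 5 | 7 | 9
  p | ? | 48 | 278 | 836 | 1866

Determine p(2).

11

The 4 known values determine p uniquely (degree ≤ 3).
Evaluate each Lagrange basis at z = 2:
L_0(2) = (-3)·(-5)·(-7)/[(-2)·(-4)·(-6)] = 35/16
L_1(2) = (-1)·(-5)·(-7)/[(2)·(-2)·(-4)] = -35/16
L_2(2) = (-1)·(-3)·(-7)/[(4)·(2)·(-2)] = 21/16
L_3(2) = (-1)·(-3)·(-5)/[(6)·(4)·(2)] = -5/16
Sum: 48·(35/16) + 278·(-35/16) + 836·(21/16) + 1866·(-5/16) = 11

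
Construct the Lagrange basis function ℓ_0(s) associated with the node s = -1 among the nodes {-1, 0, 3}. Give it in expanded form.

ℓ_0(s) = (1/4)s^2 - (3/4)s

ℓ_0(s) = s(s - 3) / [(-1)·(-4)]
       = (s^2 - 3s) / (4)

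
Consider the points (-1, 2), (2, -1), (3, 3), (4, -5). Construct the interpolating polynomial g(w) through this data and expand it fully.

Build the Lagrange basis polynomials:
L_0(w) = (w - 2)(w - 3)(w - 4) / [-60] = -(1/60)w^3 + (3/20)w^2 - (13/30)w + 2/5
L_1(w) = (w + 1)(w - 3)(w - 4) / [6] = (1/6)w^3 - w^2 + (5/6)w + 2
L_2(w) = (w + 1)(w - 2)(w - 4) / [-4] = -(1/4)w^3 + (5/4)w^2 - (1/2)w - 2
L_3(w) = (w + 1)(w - 2)(w - 3) / [10] = (1/10)w^3 - (2/5)w^2 + (1/10)w + 3/5
g(w) = 2·L_0 + (-1)·L_1 + 3·L_2 + (-5)·L_3
  2·L_0(w) = -(1/30)w^3 + (3/10)w^2 - (13/15)w + 4/5
  (-1)·L_1(w) = -(1/6)w^3 + w^2 - (5/6)w - 2
  3·L_2(w) = -(3/4)w^3 + (15/4)w^2 - (3/2)w - 6
  (-5)·L_3(w) = -(1/2)w^3 + 2w^2 - (1/2)w - 3
Adding term by term: -(29/20)w^3 + (141/20)w^2 - (37/10)w - 51/5

g(w) = -(29/20)w^3 + (141/20)w^2 - (37/10)w - 51/5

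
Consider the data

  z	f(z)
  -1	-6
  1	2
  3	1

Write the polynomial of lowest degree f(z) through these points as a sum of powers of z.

f(z) = -(9/8)z^2 + 4z - 7/8

Build the Lagrange basis polynomials:
L_0(z) = (z - 1)(z - 3) / [8] = (1/8)z^2 - (1/2)z + 3/8
L_1(z) = (z + 1)(z - 3) / [-4] = -(1/4)z^2 + (1/2)z + 3/4
L_2(z) = (z + 1)(z - 1) / [8] = (1/8)z^2 - 1/8
f(z) = (-6)·L_0 + 2·L_1 + 1·L_2
  (-6)·L_0(z) = -(3/4)z^2 + 3z - 9/4
  2·L_1(z) = -(1/2)z^2 + z + 3/2
  1·L_2(z) = (1/8)z^2 - 1/8
Adding term by term: -(9/8)z^2 + 4z - 7/8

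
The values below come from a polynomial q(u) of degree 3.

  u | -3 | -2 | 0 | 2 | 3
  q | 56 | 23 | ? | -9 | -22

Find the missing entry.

The 4 known values determine q uniquely (degree ≤ 3).
L_0(0) = (2)·(-2)·(-3)/[(-1)·(-5)·(-6)] = -2/5
L_1(0) = (3)·(-2)·(-3)/[(1)·(-4)·(-5)] = 9/10
L_2(0) = (3)·(2)·(-3)/[(5)·(4)·(-1)] = 9/10
L_3(0) = (3)·(2)·(-2)/[(6)·(5)·(1)] = -2/5
Sum: 56·(-2/5) + 23·(9/10) + (-9)·(9/10) + (-22)·(-2/5) = -1

-1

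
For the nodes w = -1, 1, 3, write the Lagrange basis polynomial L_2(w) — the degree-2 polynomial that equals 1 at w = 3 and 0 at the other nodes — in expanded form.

L_2(w) = (1/8)w^2 - 1/8

L_2(w) = (w + 1)(w - 1) / [(4)·(2)]
       = (w^2 - 1) / (8)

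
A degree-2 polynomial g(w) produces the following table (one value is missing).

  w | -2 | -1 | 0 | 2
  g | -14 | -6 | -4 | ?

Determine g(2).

-18

The 3 known values determine g uniquely (degree ≤ 2).
L_0(2) = (3)·(2)/[(-1)·(-2)] = 3
L_1(2) = (4)·(2)/[(1)·(-1)] = -8
L_2(2) = (4)·(3)/[(2)·(1)] = 6
Sum: (-14)·(3) + (-6)·(-8) + (-4)·(6) = -18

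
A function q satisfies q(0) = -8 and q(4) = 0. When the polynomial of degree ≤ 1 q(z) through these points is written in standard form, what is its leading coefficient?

2

The leading coefficient equals the top divided difference q[0,4].
q[0,4] = (0 - (-8)) / (4 - 0) = 2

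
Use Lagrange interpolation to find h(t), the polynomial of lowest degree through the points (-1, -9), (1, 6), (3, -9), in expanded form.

h(t) = -(15/4)t^2 + (15/2)t + 9/4

L_0(t) = (t - 1)(t - 3) / [8] = (1/8)t^2 - (1/2)t + 3/8
L_1(t) = (t + 1)(t - 3) / [-4] = -(1/4)t^2 + (1/2)t + 3/4
L_2(t) = (t + 1)(t - 1) / [8] = (1/8)t^2 - 1/8
h(t) = (-9)·L_0 + 6·L_1 + (-9)·L_2
  (-9)·L_0(t) = -(9/8)t^2 + (9/2)t - 27/8
  6·L_1(t) = -(3/2)t^2 + 3t + 9/2
  (-9)·L_2(t) = -(9/8)t^2 + 9/8
Adding term by term: -(15/4)t^2 + (15/2)t + 9/4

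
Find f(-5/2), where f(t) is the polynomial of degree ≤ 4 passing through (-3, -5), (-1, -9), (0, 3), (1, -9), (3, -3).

Evaluate each Lagrange basis at t = -5/2:
L_0(-5/2) = (-3/2)·(-5/2)·(-7/2)·(-11/2)/[(-2)·(-3)·(-4)·(-6)] = 385/768
L_1(-5/2) = (1/2)·(-5/2)·(-7/2)·(-11/2)/[(2)·(-1)·(-2)·(-4)] = 385/256
L_2(-5/2) = (1/2)·(-3/2)·(-7/2)·(-11/2)/[(3)·(1)·(-1)·(-3)] = -77/48
L_3(-5/2) = (1/2)·(-3/2)·(-5/2)·(-11/2)/[(4)·(2)·(1)·(-2)] = 165/256
L_4(-5/2) = (1/2)·(-3/2)·(-5/2)·(-7/2)/[(6)·(4)·(3)·(2)] = -35/768
Sum: (-5)·(385/768) + (-9)·(385/256) + 3·(-77/48) + (-9)·(165/256) + (-3)·(-35/768) = -10183/384

-10183/384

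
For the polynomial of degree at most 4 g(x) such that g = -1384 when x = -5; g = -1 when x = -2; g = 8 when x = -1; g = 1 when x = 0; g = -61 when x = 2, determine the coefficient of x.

L_0(x) = (x + 2)(x + 1)x(x - 2) / [420] = (1/420)x^4 + (1/420)x^3 - (1/105)x^2 - (1/105)x
L_1(x) = (x + 5)(x + 1)x(x - 2) / [-24] = -(1/24)x^4 - (1/6)x^3 + (7/24)x^2 + (5/12)x
L_2(x) = (x + 5)(x + 2)x(x - 2) / [12] = (1/12)x^4 + (5/12)x^3 - (1/3)x^2 - (5/3)x
L_3(x) = (x + 5)(x + 2)(x + 1)(x - 2) / [-20] = -(1/20)x^4 - (3/10)x^3 - (1/20)x^2 + (6/5)x + 1
L_4(x) = (x + 5)(x + 2)(x + 1)x / [168] = (1/168)x^4 + (1/21)x^3 + (17/168)x^2 + (5/84)x
g(x) = (-1384)·L_0 + (-1)·L_1 + 8·L_2 + 1·L_3 + (-61)·L_4
Only the coefficient of x is needed; take it from each L_i and combine:
(-1384)·(-1/105) + (-1)·(5/12) + 8·(-5/3) + 1·(6/5) + (-61)·(5/84) = -3

-3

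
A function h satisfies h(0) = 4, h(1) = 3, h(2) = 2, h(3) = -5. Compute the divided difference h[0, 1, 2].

0

h[0,1] = (3 - 4) / (1 - 0) = -1
h[1,2] = (2 - 3) / (2 - 1) = -1
h[0,1,2] = (-1 - (-1)) / (2 - 0) = 0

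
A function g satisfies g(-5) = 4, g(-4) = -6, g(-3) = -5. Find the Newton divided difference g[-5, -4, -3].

g[-5,-4] = (-6 - 4) / (-4 - (-5)) = -10
g[-4,-3] = (-5 - (-6)) / (-3 - (-4)) = 1
g[-5,-4,-3] = (1 - (-10)) / (-3 - (-5)) = 11/2

11/2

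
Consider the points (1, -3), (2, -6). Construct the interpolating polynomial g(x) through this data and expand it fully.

L_0(x) = (x - 2) / [-1] = -x + 2
L_1(x) = (x - 1) / [1] = x - 1
g(x) = (-3)·L_0 + (-6)·L_1
  (-3)·L_0(x) = 3x - 6
  (-6)·L_1(x) = -6x + 6
Adding term by term: -3x

g(x) = -3x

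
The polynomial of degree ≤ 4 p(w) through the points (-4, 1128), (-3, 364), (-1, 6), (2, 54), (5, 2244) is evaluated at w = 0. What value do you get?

L_0(0) = (3)·(1)·(-2)·(-5)/[(-1)·(-3)·(-6)·(-9)] = 5/27
L_1(0) = (4)·(1)·(-2)·(-5)/[(1)·(-2)·(-5)·(-8)] = -1/2
L_2(0) = (4)·(3)·(-2)·(-5)/[(3)·(2)·(-3)·(-6)] = 10/9
L_3(0) = (4)·(3)·(1)·(-5)/[(6)·(5)·(3)·(-3)] = 2/9
L_4(0) = (4)·(3)·(1)·(-2)/[(9)·(8)·(6)·(3)] = -1/54
Sum: 1128·(5/27) + 364·(-1/2) + 6·(10/9) + 54·(2/9) + 2244·(-1/54) = 4

4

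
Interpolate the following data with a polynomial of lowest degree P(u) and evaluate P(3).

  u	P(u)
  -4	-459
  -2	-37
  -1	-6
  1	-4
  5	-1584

Evaluate each Lagrange basis at u = 3:
L_0(3) = (5)·(4)·(2)·(-2)/[(-2)·(-3)·(-5)·(-9)] = -8/27
L_1(3) = (7)·(4)·(2)·(-2)/[(2)·(-1)·(-3)·(-7)] = 8/3
L_2(3) = (7)·(5)·(2)·(-2)/[(3)·(1)·(-2)·(-6)] = -35/9
L_3(3) = (7)·(5)·(4)·(-2)/[(5)·(3)·(2)·(-4)] = 7/3
L_4(3) = (7)·(5)·(4)·(2)/[(9)·(7)·(6)·(4)] = 5/27
Sum: (-459)·(-8/27) + (-37)·(8/3) + (-6)·(-35/9) + (-4)·(7/3) + (-1584)·(5/27) = -242

-242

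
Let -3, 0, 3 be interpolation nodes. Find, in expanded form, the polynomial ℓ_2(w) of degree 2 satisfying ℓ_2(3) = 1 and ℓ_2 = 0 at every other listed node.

ℓ_2(w) = (w + 3)w / [(6)·(3)]
       = (w^2 + 3w) / (18)

ℓ_2(w) = (1/18)w^2 + (1/6)w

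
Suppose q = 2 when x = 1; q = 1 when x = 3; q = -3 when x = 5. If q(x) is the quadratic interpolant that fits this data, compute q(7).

L_0(7) = (4)·(2)/[(-2)·(-4)] = 1
L_1(7) = (6)·(2)/[(2)·(-2)] = -3
L_2(7) = (6)·(4)/[(4)·(2)] = 3
Sum: 2·(1) + 1·(-3) + (-3)·(3) = -10

-10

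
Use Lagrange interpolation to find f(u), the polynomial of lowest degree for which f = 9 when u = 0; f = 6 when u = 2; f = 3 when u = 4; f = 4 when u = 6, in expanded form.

Build the Lagrange basis polynomials:
L_0(u) = (u - 2)(u - 4)(u - 6) / [-48] = -(1/48)u^3 + (1/4)u^2 - (11/12)u + 1
L_1(u) = u(u - 4)(u - 6) / [16] = (1/16)u^3 - (5/8)u^2 + (3/2)u
L_2(u) = u(u - 2)(u - 6) / [-16] = -(1/16)u^3 + (1/2)u^2 - (3/4)u
L_3(u) = u(u - 2)(u - 4) / [48] = (1/48)u^3 - (1/8)u^2 + (1/6)u
f(u) = 9·L_0 + 6·L_1 + 3·L_2 + 4·L_3
  9·L_0(u) = -(3/16)u^3 + (9/4)u^2 - (33/4)u + 9
  6·L_1(u) = (3/8)u^3 - (15/4)u^2 + 9u
  3·L_2(u) = -(3/16)u^3 + (3/2)u^2 - (9/4)u
  4·L_3(u) = (1/12)u^3 - (1/2)u^2 + (2/3)u
Adding term by term: (1/12)u^3 - (1/2)u^2 - (5/6)u + 9

f(u) = (1/12)u^3 - (1/2)u^2 - (5/6)u + 9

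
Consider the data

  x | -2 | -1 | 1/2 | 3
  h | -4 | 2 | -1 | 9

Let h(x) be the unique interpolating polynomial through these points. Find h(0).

33/50

Evaluate each Lagrange basis at x = 0:
L_0(0) = (1)·(-1/2)·(-3)/[(-1)·(-5/2)·(-5)] = -3/25
L_1(0) = (2)·(-1/2)·(-3)/[(1)·(-3/2)·(-4)] = 1/2
L_2(0) = (2)·(1)·(-3)/[(5/2)·(3/2)·(-5/2)] = 16/25
L_3(0) = (2)·(1)·(-1/2)/[(5)·(4)·(5/2)] = -1/50
Sum: (-4)·(-3/25) + 2·(1/2) + (-1)·(16/25) + 9·(-1/50) = 33/50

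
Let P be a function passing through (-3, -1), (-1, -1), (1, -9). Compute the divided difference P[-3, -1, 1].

P[-3,-1] = (-1 - (-1)) / (-1 - (-3)) = 0
P[-1,1] = (-9 - (-1)) / (1 - (-1)) = -4
P[-3,-1,1] = (-4 - 0) / (1 - (-3)) = -1

-1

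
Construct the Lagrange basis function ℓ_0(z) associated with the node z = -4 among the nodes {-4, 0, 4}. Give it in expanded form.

ℓ_0(z) = z(z - 4) / [(-4)·(-8)]
       = (z^2 - 4z) / (32)

ℓ_0(z) = (1/32)z^2 - (1/8)z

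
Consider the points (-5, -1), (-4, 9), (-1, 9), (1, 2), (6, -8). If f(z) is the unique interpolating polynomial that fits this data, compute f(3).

-631/275

Using Newton's divided-difference form:
f[-5,-4] = (9 - (-1)) / (-4 - (-5)) = 10
f[-4,-1] = (9 - 9) / (-1 - (-4)) = 0
f[-1,1] = (2 - 9) / (1 - (-1)) = -7/2
f[1,6] = (-8 - 2) / (6 - 1) = -2
f[-5,-4,-1] = (0 - 10) / (-1 - (-5)) = -5/2
f[-4,-1,1] = (-7/2 - 0) / (1 - (-4)) = -7/10
f[-1,1,6] = (-2 - (-7/2)) / (6 - (-1)) = 3/14
f[-5,-4,-1,1] = (-7/10 - (-5/2)) / (1 - (-5)) = 3/10
f[-4,-1,1,6] = (3/14 - (-7/10)) / (6 - (-4)) = 16/175
f[-5,-4,-1,1,6] = (16/175 - 3/10) / (6 - (-5)) = -73/3850
f(3) = -1 + 10·(8) + (-5/2)·(8)·(7) + (3/10)·(8)·(7)·(4) + (-73/3850)·(8)·(7)·(4)·(2) = -631/275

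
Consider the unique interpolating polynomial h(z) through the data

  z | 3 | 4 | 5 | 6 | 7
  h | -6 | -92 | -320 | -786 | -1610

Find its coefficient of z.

Build the Lagrange basis polynomials:
L_0(z) = (z - 4)(z - 5)(z - 6)(z - 7) / [24] = (1/24)z^4 - (11/12)z^3 + (179/24)z^2 - (319/12)z + 35
L_1(z) = (z - 3)(z - 5)(z - 6)(z - 7) / [-6] = -(1/6)z^4 + (7/2)z^3 - (161/6)z^2 + (177/2)z - 105
L_2(z) = (z - 3)(z - 4)(z - 6)(z - 7) / [4] = (1/4)z^4 - 5z^3 + (145/4)z^2 - (225/2)z + 126
L_3(z) = (z - 3)(z - 4)(z - 5)(z - 7) / [-6] = -(1/6)z^4 + (19/6)z^3 - (131/6)z^2 + (389/6)z - 70
L_4(z) = (z - 3)(z - 4)(z - 5)(z - 6) / [24] = (1/24)z^4 - (3/4)z^3 + (119/24)z^2 - (57/4)z + 15
h(z) = (-6)·L_0 + (-92)·L_1 + (-320)·L_2 + (-786)·L_3 + (-1610)·L_4
Only the coefficient of z is needed; take it from each L_i and combine:
(-6)·(-319/12) + (-92)·(177/2) + (-320)·(-225/2) + (-786)·(389/6) + (-1610)·(-57/4) = 1

1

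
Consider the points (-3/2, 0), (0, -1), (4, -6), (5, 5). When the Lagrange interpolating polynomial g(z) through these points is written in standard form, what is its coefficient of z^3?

L_0(z) = z(z - 4)(z - 5) / [-429/8] = -(8/429)z^3 + (24/143)z^2 - (160/429)z
L_1(z) = (z + 3/2)(z - 4)(z - 5) / [30] = (1/30)z^3 - (1/4)z^2 + (13/60)z + 1
L_2(z) = (z + 3/2)z(z - 5) / [-22] = -(1/22)z^3 + (7/44)z^2 + (15/44)z
L_3(z) = (z + 3/2)z(z - 4) / [65/2] = (2/65)z^3 - (1/13)z^2 - (12/65)z
g(z) = 0·L_0 + (-1)·L_1 + (-6)·L_2 + 5·L_3
Only the coefficient of z^3 is needed; take it from each L_i and combine:
0·(-8/429) + (-1)·(1/30) + (-6)·(-1/22) + 5·(2/65) = 1687/4290

1687/4290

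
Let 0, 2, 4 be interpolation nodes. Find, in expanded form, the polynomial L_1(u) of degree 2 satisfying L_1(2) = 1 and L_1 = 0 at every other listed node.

L_1(u) = -(1/4)u^2 + u

L_1(u) = u(u - 4) / [(2)·(-2)]
       = (u^2 - 4u) / (-4)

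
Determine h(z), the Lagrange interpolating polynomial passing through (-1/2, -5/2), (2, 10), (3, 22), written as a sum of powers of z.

h(z) = 2z^2 + 2z - 2

Build the Lagrange basis polynomials:
L_0(z) = (z - 2)(z - 3) / [35/4] = (4/35)z^2 - (4/7)z + 24/35
L_1(z) = (z + 1/2)(z - 3) / [-5/2] = -(2/5)z^2 + z + 3/5
L_2(z) = (z + 1/2)(z - 2) / [7/2] = (2/7)z^2 - (3/7)z - 2/7
h(z) = (-5/2)·L_0 + 10·L_1 + 22·L_2
  (-5/2)·L_0(z) = -(2/7)z^2 + (10/7)z - 12/7
  10·L_1(z) = -4z^2 + 10z + 6
  22·L_2(z) = (44/7)z^2 - (66/7)z - 44/7
Adding term by term: 2z^2 + 2z - 2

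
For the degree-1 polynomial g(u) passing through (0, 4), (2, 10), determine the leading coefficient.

3

The leading coefficient equals the top divided difference g[0,2].
g[0,2] = (10 - 4) / (2 - 0) = 3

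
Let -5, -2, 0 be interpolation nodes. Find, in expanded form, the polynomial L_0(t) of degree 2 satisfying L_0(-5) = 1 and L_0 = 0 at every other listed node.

L_0(t) = (t + 2)t / [(-3)·(-5)]
       = (t^2 + 2t) / (15)

L_0(t) = (1/15)t^2 + (2/15)t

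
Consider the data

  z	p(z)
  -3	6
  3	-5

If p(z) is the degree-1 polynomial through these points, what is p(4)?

L_0(4) = (1)/[(-6)] = -1/6
L_1(4) = (7)/[(6)] = 7/6
Sum: 6·(-1/6) + (-5)·(7/6) = -41/6

-41/6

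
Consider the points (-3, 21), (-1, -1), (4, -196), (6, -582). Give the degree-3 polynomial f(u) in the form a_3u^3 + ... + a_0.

f(u) = -2u^3 - 4u^2 - u

L_0(u) = (u + 1)(u - 4)(u - 6) / [-126] = -(1/126)u^3 + (1/14)u^2 - (1/9)u - 4/21
L_1(u) = (u + 3)(u - 4)(u - 6) / [70] = (1/70)u^3 - (1/10)u^2 - (3/35)u + 36/35
L_2(u) = (u + 3)(u + 1)(u - 6) / [-70] = -(1/70)u^3 + (1/35)u^2 + (3/10)u + 9/35
L_3(u) = (u + 3)(u + 1)(u - 4) / [126] = (1/126)u^3 - (13/126)u - 2/21
f(u) = 21·L_0 + (-1)·L_1 + (-196)·L_2 + (-582)·L_3
  21·L_0(u) = -(1/6)u^3 + (3/2)u^2 - (7/3)u - 4
  (-1)·L_1(u) = -(1/70)u^3 + (1/10)u^2 + (3/35)u - 36/35
  (-196)·L_2(u) = (14/5)u^3 - (28/5)u^2 - (294/5)u - 252/5
  (-582)·L_3(u) = -(97/21)u^3 + (1261/21)u + 388/7
Adding term by term: -2u^3 - 4u^2 - u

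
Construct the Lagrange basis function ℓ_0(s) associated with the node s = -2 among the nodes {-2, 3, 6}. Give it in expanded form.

ℓ_0(s) = (1/40)s^2 - (9/40)s + 9/20

ℓ_0(s) = (s - 3)(s - 6) / [(-5)·(-8)]
       = (s^2 - 9s + 18) / (40)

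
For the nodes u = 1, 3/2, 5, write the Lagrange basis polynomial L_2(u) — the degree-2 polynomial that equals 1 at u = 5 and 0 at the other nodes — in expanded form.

L_2(u) = (u - 1)(u - 3/2) / [(4)·(7/2)]
       = (u^2 - (5/2)u + 3/2) / (14)

L_2(u) = (1/14)u^2 - (5/28)u + 3/28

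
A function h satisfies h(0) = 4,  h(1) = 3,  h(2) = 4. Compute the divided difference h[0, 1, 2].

1

h[0,1] = (3 - 4) / (1 - 0) = -1
h[1,2] = (4 - 3) / (2 - 1) = 1
h[0,1,2] = (1 - (-1)) / (2 - 0) = 1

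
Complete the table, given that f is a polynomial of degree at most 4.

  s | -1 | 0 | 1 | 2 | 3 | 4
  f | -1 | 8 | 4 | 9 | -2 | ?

The 5 known values determine f uniquely (degree ≤ 4).
L_0(4) = (4)·(3)·(2)·(1)/[(-1)·(-2)·(-3)·(-4)] = 1
L_1(4) = (5)·(3)·(2)·(1)/[(1)·(-1)·(-2)·(-3)] = -5
L_2(4) = (5)·(4)·(2)·(1)/[(2)·(1)·(-1)·(-2)] = 10
L_3(4) = (5)·(4)·(3)·(1)/[(3)·(2)·(1)·(-1)] = -10
L_4(4) = (5)·(4)·(3)·(2)/[(4)·(3)·(2)·(1)] = 5
Sum: (-1)·(1) + 8·(-5) + 4·(10) + 9·(-10) + (-2)·(5) = -101

-101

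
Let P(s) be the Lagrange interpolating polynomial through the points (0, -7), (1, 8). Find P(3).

38

Evaluate each Lagrange basis at s = 3:
L_0(3) = (2)/[(-1)] = -2
L_1(3) = (3)/[(1)] = 3
Sum: (-7)·(-2) + 8·(3) = 38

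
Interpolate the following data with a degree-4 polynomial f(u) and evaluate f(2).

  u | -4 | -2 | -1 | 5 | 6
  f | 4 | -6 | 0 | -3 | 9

289/42

Using Newton's divided-difference form:
f[-4,-2] = (-6 - 4) / (-2 - (-4)) = -5
f[-2,-1] = (0 - (-6)) / (-1 - (-2)) = 6
f[-1,5] = (-3 - 0) / (5 - (-1)) = -1/2
f[5,6] = (9 - (-3)) / (6 - 5) = 12
f[-4,-2,-1] = (6 - (-5)) / (-1 - (-4)) = 11/3
f[-2,-1,5] = (-1/2 - 6) / (5 - (-2)) = -13/14
f[-1,5,6] = (12 - (-1/2)) / (6 - (-1)) = 25/14
f[-4,-2,-1,5] = (-13/14 - 11/3) / (5 - (-4)) = -193/378
f[-2,-1,5,6] = (25/14 - (-13/14)) / (6 - (-2)) = 19/56
f[-4,-2,-1,5,6] = (19/56 - (-193/378)) / (6 - (-4)) = 257/3024
f(2) = 4 + (-5)·(6) + (11/3)·(6)·(4) + (-193/378)·(6)·(4)·(3) + (257/3024)·(6)·(4)·(3)·(-3) = 289/42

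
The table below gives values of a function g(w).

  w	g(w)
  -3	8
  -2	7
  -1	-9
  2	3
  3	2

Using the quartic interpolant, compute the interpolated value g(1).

-11

Evaluate each Lagrange basis at w = 1:
L_0(1) = (3)·(2)·(-1)·(-2)/[(-1)·(-2)·(-5)·(-6)] = 1/5
L_1(1) = (4)·(2)·(-1)·(-2)/[(1)·(-1)·(-4)·(-5)] = -4/5
L_2(1) = (4)·(3)·(-1)·(-2)/[(2)·(1)·(-3)·(-4)] = 1
L_3(1) = (4)·(3)·(2)·(-2)/[(5)·(4)·(3)·(-1)] = 4/5
L_4(1) = (4)·(3)·(2)·(-1)/[(6)·(5)·(4)·(1)] = -1/5
Sum: 8·(1/5) + 7·(-4/5) + (-9)·(1) + 3·(4/5) + 2·(-1/5) = -11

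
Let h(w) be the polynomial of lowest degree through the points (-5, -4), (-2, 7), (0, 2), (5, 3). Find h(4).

Using Newton's divided-difference form:
h[-5,-2] = (7 - (-4)) / (-2 - (-5)) = 11/3
h[-2,0] = (2 - 7) / (0 - (-2)) = -5/2
h[0,5] = (3 - 2) / (5 - 0) = 1/5
h[-5,-2,0] = (-5/2 - 11/3) / (0 - (-5)) = -37/30
h[-2,0,5] = (1/5 - (-5/2)) / (5 - (-2)) = 27/70
h[-5,-2,0,5] = (27/70 - (-37/30)) / (5 - (-5)) = 17/105
h(4) = -4 + (11/3)·(9) + (-37/30)·(9)·(6) + (17/105)·(9)·(6)·(4) = -92/35

-92/35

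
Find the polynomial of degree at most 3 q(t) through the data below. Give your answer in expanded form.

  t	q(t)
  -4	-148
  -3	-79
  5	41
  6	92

q(t) = t^3 - 4t^2 + 4t - 4

L_0(t) = (t + 3)(t - 5)(t - 6) / [-90] = -(1/90)t^3 + (4/45)t^2 + (1/30)t - 1
L_1(t) = (t + 4)(t - 5)(t - 6) / [72] = (1/72)t^3 - (7/72)t^2 - (7/36)t + 5/3
L_2(t) = (t + 4)(t + 3)(t - 6) / [-72] = -(1/72)t^3 - (1/72)t^2 + (5/12)t + 1
L_3(t) = (t + 4)(t + 3)(t - 5) / [90] = (1/90)t^3 + (1/45)t^2 - (23/90)t - 2/3
q(t) = (-148)·L_0 + (-79)·L_1 + 41·L_2 + 92·L_3
  (-148)·L_0(t) = (74/45)t^3 - (592/45)t^2 - (74/15)t + 148
  (-79)·L_1(t) = -(79/72)t^3 + (553/72)t^2 + (553/36)t - 395/3
  41·L_2(t) = -(41/72)t^3 - (41/72)t^2 + (205/12)t + 41
  92·L_3(t) = (46/45)t^3 + (92/45)t^2 - (1058/45)t - 184/3
Adding term by term: t^3 - 4t^2 + 4t - 4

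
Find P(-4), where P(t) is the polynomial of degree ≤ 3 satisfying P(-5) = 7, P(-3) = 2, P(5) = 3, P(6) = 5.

Evaluate each Lagrange basis at t = -4:
L_0(-4) = (-1)·(-9)·(-10)/[(-2)·(-10)·(-11)] = 9/22
L_1(-4) = (1)·(-9)·(-10)/[(2)·(-8)·(-9)] = 5/8
L_2(-4) = (1)·(-1)·(-10)/[(10)·(8)·(-1)] = -1/8
L_3(-4) = (1)·(-1)·(-9)/[(11)·(9)·(1)] = 1/11
Sum: 7·(9/22) + 2·(5/8) + 3·(-1/8) + 5·(1/11) = 369/88

369/88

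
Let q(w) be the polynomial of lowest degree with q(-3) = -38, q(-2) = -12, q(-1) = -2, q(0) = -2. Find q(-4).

L_0(-4) = (-2)·(-3)·(-4)/[(-1)·(-2)·(-3)] = 4
L_1(-4) = (-1)·(-3)·(-4)/[(1)·(-1)·(-2)] = -6
L_2(-4) = (-1)·(-2)·(-4)/[(2)·(1)·(-1)] = 4
L_3(-4) = (-1)·(-2)·(-3)/[(3)·(2)·(1)] = -1
Sum: (-38)·(4) + (-12)·(-6) + (-2)·(4) + (-2)·(-1) = -86

-86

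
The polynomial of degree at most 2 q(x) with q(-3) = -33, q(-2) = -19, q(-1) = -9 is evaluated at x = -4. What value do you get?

L_0(-4) = (-2)·(-3)/[(-1)·(-2)] = 3
L_1(-4) = (-1)·(-3)/[(1)·(-1)] = -3
L_2(-4) = (-1)·(-2)/[(2)·(1)] = 1
Sum: (-33)·(3) + (-19)·(-3) + (-9)·(1) = -51

-51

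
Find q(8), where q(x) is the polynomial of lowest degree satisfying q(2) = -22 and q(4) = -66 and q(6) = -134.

-226

Using Newton's divided-difference form:
q[2,4] = (-66 - (-22)) / (4 - 2) = -22
q[4,6] = (-134 - (-66)) / (6 - 4) = -34
q[2,4,6] = (-34 - (-22)) / (6 - 2) = -3
q(8) = -22 + (-22)·(6) + (-3)·(6)·(4) = -226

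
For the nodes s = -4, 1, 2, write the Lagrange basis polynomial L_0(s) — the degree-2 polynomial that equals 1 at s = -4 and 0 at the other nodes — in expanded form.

L_0(s) = (1/30)s^2 - (1/10)s + 1/15

L_0(s) = (s - 1)(s - 2) / [(-5)·(-6)]
       = (s^2 - 3s + 2) / (30)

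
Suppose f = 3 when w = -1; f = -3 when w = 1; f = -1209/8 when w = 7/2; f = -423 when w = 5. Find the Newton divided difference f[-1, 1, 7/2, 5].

-3

f[-1,1] = (-3 - 3) / (1 - (-1)) = -3
f[1,7/2] = (-1209/8 - (-3)) / (7/2 - 1) = -237/4
f[7/2,5] = (-423 - (-1209/8)) / (5 - 7/2) = -725/4
f[-1,1,7/2] = (-237/4 - (-3)) / (7/2 - (-1)) = -25/2
f[1,7/2,5] = (-725/4 - (-237/4)) / (5 - 1) = -61/2
f[-1,1,7/2,5] = (-61/2 - (-25/2)) / (5 - (-1)) = -3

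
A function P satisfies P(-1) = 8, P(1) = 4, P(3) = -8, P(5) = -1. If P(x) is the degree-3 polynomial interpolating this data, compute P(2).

L_0(2) = (1)·(-1)·(-3)/[(-2)·(-4)·(-6)] = -1/16
L_1(2) = (3)·(-1)·(-3)/[(2)·(-2)·(-4)] = 9/16
L_2(2) = (3)·(1)·(-3)/[(4)·(2)·(-2)] = 9/16
L_3(2) = (3)·(1)·(-1)/[(6)·(4)·(2)] = -1/16
Sum: 8·(-1/16) + 4·(9/16) + (-8)·(9/16) + (-1)·(-1/16) = -43/16

-43/16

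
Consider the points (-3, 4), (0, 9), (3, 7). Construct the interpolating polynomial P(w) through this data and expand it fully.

Build the Lagrange basis polynomials:
L_0(w) = w(w - 3) / [18] = (1/18)w^2 - (1/6)w
L_1(w) = (w + 3)(w - 3) / [-9] = -(1/9)w^2 + 1
L_2(w) = (w + 3)w / [18] = (1/18)w^2 + (1/6)w
P(w) = 4·L_0 + 9·L_1 + 7·L_2
  4·L_0(w) = (2/9)w^2 - (2/3)w
  9·L_1(w) = -w^2 + 9
  7·L_2(w) = (7/18)w^2 + (7/6)w
Adding term by term: -(7/18)w^2 + (1/2)w + 9

P(w) = -(7/18)w^2 + (1/2)w + 9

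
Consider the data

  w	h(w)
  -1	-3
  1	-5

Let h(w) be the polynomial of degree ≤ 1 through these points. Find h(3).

L_0(3) = (2)/[(-2)] = -1
L_1(3) = (4)/[(2)] = 2
Sum: (-3)·(-1) + (-5)·(2) = -7

-7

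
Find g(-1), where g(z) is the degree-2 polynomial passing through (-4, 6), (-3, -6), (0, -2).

Using Newton's divided-difference form:
g[-4,-3] = (-6 - 6) / (-3 - (-4)) = -12
g[-3,0] = (-2 - (-6)) / (0 - (-3)) = 4/3
g[-4,-3,0] = (4/3 - (-12)) / (0 - (-4)) = 10/3
g(-1) = 6 + (-12)·(3) + (10/3)·(3)·(2) = -10

-10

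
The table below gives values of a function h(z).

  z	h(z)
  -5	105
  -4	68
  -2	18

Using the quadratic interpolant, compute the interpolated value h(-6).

150

Evaluate each Lagrange basis at z = -6:
L_0(-6) = (-2)·(-4)/[(-1)·(-3)] = 8/3
L_1(-6) = (-1)·(-4)/[(1)·(-2)] = -2
L_2(-6) = (-1)·(-2)/[(3)·(2)] = 1/3
Sum: 105·(8/3) + 68·(-2) + 18·(1/3) = 150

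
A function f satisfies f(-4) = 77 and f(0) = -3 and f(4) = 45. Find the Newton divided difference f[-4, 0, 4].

f[-4,0] = (-3 - 77) / (0 - (-4)) = -20
f[0,4] = (45 - (-3)) / (4 - 0) = 12
f[-4,0,4] = (12 - (-20)) / (4 - (-4)) = 4

4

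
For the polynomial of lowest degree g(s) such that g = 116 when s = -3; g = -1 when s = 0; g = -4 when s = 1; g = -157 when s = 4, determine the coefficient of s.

-3

Build the Lagrange basis polynomials:
L_0(s) = s(s - 1)(s - 4) / [-84] = -(1/84)s^3 + (5/84)s^2 - (1/21)s
L_1(s) = (s + 3)(s - 1)(s - 4) / [12] = (1/12)s^3 - (1/6)s^2 - (11/12)s + 1
L_2(s) = (s + 3)s(s - 4) / [-12] = -(1/12)s^3 + (1/12)s^2 + s
L_3(s) = (s + 3)s(s - 1) / [84] = (1/84)s^3 + (1/42)s^2 - (1/28)s
g(s) = 116·L_0 + (-1)·L_1 + (-4)·L_2 + (-157)·L_3
Only the coefficient of s is needed; take it from each L_i and combine:
116·(-1/21) + (-1)·(-11/12) + (-4)·(1) + (-157)·(-1/28) = -3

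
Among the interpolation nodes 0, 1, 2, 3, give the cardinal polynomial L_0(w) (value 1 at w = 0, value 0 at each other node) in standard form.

L_0(w) = -(1/6)w^3 + w^2 - (11/6)w + 1

L_0(w) = (w - 1)(w - 2)(w - 3) / [(-1)·(-2)·(-3)]
       = (w^3 - 6w^2 + 11w - 6) / (-6)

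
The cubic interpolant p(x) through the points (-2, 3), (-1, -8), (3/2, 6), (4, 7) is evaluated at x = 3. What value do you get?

Evaluate each Lagrange basis at x = 3:
L_0(3) = (4)·(3/2)·(-1)/[(-1)·(-7/2)·(-6)] = 2/7
L_1(3) = (5)·(3/2)·(-1)/[(1)·(-5/2)·(-5)] = -3/5
L_2(3) = (5)·(4)·(-1)/[(7/2)·(5/2)·(-5/2)] = 32/35
L_3(3) = (5)·(4)·(3/2)/[(6)·(5)·(5/2)] = 2/5
Sum: 3·(2/7) + (-8)·(-3/5) + 6·(32/35) + 7·(2/5) = 488/35

488/35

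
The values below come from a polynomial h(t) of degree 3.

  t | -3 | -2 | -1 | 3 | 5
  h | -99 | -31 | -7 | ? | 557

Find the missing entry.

129

The 4 known values determine h uniquely (degree ≤ 3).
Evaluate each Lagrange basis at t = 3:
L_0(3) = (5)·(4)·(-2)/[(-1)·(-2)·(-8)] = 5/2
L_1(3) = (6)·(4)·(-2)/[(1)·(-1)·(-7)] = -48/7
L_2(3) = (6)·(5)·(-2)/[(2)·(1)·(-6)] = 5
L_3(3) = (6)·(5)·(4)/[(8)·(7)·(6)] = 5/14
Sum: (-99)·(5/2) + (-31)·(-48/7) + (-7)·(5) + 557·(5/14) = 129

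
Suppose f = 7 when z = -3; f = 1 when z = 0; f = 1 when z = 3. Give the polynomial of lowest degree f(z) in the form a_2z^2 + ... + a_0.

Build the Lagrange basis polynomials:
L_0(z) = z(z - 3) / [18] = (1/18)z^2 - (1/6)z
L_1(z) = (z + 3)(z - 3) / [-9] = -(1/9)z^2 + 1
L_2(z) = (z + 3)z / [18] = (1/18)z^2 + (1/6)z
f(z) = 7·L_0 + 1·L_1 + 1·L_2
  7·L_0(z) = (7/18)z^2 - (7/6)z
  1·L_1(z) = -(1/9)z^2 + 1
  1·L_2(z) = (1/18)z^2 + (1/6)z
Adding term by term: (1/3)z^2 - z + 1

f(z) = (1/3)z^2 - z + 1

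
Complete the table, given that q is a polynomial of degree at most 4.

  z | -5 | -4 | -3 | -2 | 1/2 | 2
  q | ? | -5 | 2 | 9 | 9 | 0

The 5 known values determine q uniquely (degree ≤ 4).
Evaluate each Lagrange basis at z = -5:
L_0(-5) = (-2)·(-3)·(-11/2)·(-7)/[(-1)·(-2)·(-9/2)·(-6)] = 77/18
L_1(-5) = (-1)·(-3)·(-11/2)·(-7)/[(1)·(-1)·(-7/2)·(-5)] = -33/5
L_2(-5) = (-1)·(-2)·(-11/2)·(-7)/[(2)·(1)·(-5/2)·(-4)] = 77/20
L_3(-5) = (-1)·(-2)·(-3)·(-7)/[(9/2)·(7/2)·(5/2)·(-3/2)] = -32/45
L_4(-5) = (-1)·(-2)·(-3)·(-11/2)/[(6)·(5)·(4)·(3/2)] = 11/60
Sum: (-5)·(77/18) + 2·(-33/5) + 9·(77/20) + 9·(-32/45) + 0 = -1141/180

-1141/180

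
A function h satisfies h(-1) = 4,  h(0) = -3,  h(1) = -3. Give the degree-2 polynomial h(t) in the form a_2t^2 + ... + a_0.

Build the Lagrange basis polynomials:
L_0(t) = t(t - 1) / [2] = (1/2)t^2 - (1/2)t
L_1(t) = (t + 1)(t - 1) / [-1] = -t^2 + 1
L_2(t) = (t + 1)t / [2] = (1/2)t^2 + (1/2)t
h(t) = 4·L_0 + (-3)·L_1 + (-3)·L_2
  4·L_0(t) = 2t^2 - 2t
  (-3)·L_1(t) = 3t^2 - 3
  (-3)·L_2(t) = -(3/2)t^2 - (3/2)t
Adding term by term: (7/2)t^2 - (7/2)t - 3

h(t) = (7/2)t^2 - (7/2)t - 3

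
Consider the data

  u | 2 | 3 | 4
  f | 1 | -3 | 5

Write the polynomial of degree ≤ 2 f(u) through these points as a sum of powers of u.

Build the Lagrange basis polynomials:
L_0(u) = (u - 3)(u - 4) / [2] = (1/2)u^2 - (7/2)u + 6
L_1(u) = (u - 2)(u - 4) / [-1] = -u^2 + 6u - 8
L_2(u) = (u - 2)(u - 3) / [2] = (1/2)u^2 - (5/2)u + 3
f(u) = 1·L_0 + (-3)·L_1 + 5·L_2
  1·L_0(u) = (1/2)u^2 - (7/2)u + 6
  (-3)·L_1(u) = 3u^2 - 18u + 24
  5·L_2(u) = (5/2)u^2 - (25/2)u + 15
Adding term by term: 6u^2 - 34u + 45

f(u) = 6u^2 - 34u + 45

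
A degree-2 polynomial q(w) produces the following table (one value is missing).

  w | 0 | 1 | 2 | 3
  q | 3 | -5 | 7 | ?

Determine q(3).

39

The 3 known values determine q uniquely (degree ≤ 2).
Evaluate each Lagrange basis at w = 3:
L_0(3) = (2)·(1)/[(-1)·(-2)] = 1
L_1(3) = (3)·(1)/[(1)·(-1)] = -3
L_2(3) = (3)·(2)/[(2)·(1)] = 3
Sum: 3·(1) + (-5)·(-3) + 7·(3) = 39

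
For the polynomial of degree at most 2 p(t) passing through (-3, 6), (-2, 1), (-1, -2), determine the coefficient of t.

Build the Lagrange basis polynomials:
L_0(t) = (t + 2)(t + 1) / [2] = (1/2)t^2 + (3/2)t + 1
L_1(t) = (t + 3)(t + 1) / [-1] = -t^2 - 4t - 3
L_2(t) = (t + 3)(t + 2) / [2] = (1/2)t^2 + (5/2)t + 3
p(t) = 6·L_0 + 1·L_1 + (-2)·L_2
Only the coefficient of t is needed; take it from each L_i and combine:
6·(3/2) + 1·(-4) + (-2)·(5/2) = 0

0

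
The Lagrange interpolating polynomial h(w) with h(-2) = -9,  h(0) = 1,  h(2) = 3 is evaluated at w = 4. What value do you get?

Evaluate each Lagrange basis at w = 4:
L_0(4) = (4)·(2)/[(-2)·(-4)] = 1
L_1(4) = (6)·(2)/[(2)·(-2)] = -3
L_2(4) = (6)·(4)/[(4)·(2)] = 3
Sum: (-9)·(1) + 1·(-3) + 3·(3) = -3

-3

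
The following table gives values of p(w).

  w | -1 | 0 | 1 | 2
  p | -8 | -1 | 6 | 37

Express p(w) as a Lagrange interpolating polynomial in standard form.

Build the Lagrange basis polynomials:
L_0(w) = w(w - 1)(w - 2) / [-6] = -(1/6)w^3 + (1/2)w^2 - (1/3)w
L_1(w) = (w + 1)(w - 1)(w - 2) / [2] = (1/2)w^3 - w^2 - (1/2)w + 1
L_2(w) = (w + 1)w(w - 2) / [-2] = -(1/2)w^3 + (1/2)w^2 + w
L_3(w) = (w + 1)w(w - 1) / [6] = (1/6)w^3 - (1/6)w
p(w) = (-8)·L_0 + (-1)·L_1 + 6·L_2 + 37·L_3
  (-8)·L_0(w) = (4/3)w^3 - 4w^2 + (8/3)w
  (-1)·L_1(w) = -(1/2)w^3 + w^2 + (1/2)w - 1
  6·L_2(w) = -3w^3 + 3w^2 + 6w
  37·L_3(w) = (37/6)w^3 - (37/6)w
Adding term by term: 4w^3 + 3w - 1

p(w) = 4w^3 + 3w - 1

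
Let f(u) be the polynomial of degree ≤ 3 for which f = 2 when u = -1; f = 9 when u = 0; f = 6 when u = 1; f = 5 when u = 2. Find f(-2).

L_0(-2) = (-2)·(-3)·(-4)/[(-1)·(-2)·(-3)] = 4
L_1(-2) = (-1)·(-3)·(-4)/[(1)·(-1)·(-2)] = -6
L_2(-2) = (-1)·(-2)·(-4)/[(2)·(1)·(-1)] = 4
L_3(-2) = (-1)·(-2)·(-3)/[(3)·(2)·(1)] = -1
Sum: 2·(4) + 9·(-6) + 6·(4) + 5·(-1) = -27

-27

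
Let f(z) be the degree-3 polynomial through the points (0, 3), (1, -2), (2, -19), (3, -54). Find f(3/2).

L_0(3/2) = (1/2)·(-1/2)·(-3/2)/[(-1)·(-2)·(-3)] = -1/16
L_1(3/2) = (3/2)·(-1/2)·(-3/2)/[(1)·(-1)·(-2)] = 9/16
L_2(3/2) = (3/2)·(1/2)·(-3/2)/[(2)·(1)·(-1)] = 9/16
L_3(3/2) = (3/2)·(1/2)·(-1/2)/[(3)·(2)·(1)] = -1/16
Sum: 3·(-1/16) + (-2)·(9/16) + (-19)·(9/16) + (-54)·(-1/16) = -69/8

-69/8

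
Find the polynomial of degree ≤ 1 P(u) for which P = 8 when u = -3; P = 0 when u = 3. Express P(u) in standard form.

L_0(u) = (u - 3) / [-6] = -(1/6)u + 1/2
L_1(u) = (u + 3) / [6] = (1/6)u + 1/2
P(u) = 8·L_0 + 0·L_1
  8·L_0(u) = -(4/3)u + 4
  0·L_1(u) = 0
Adding term by term: -(4/3)u + 4

P(u) = -(4/3)u + 4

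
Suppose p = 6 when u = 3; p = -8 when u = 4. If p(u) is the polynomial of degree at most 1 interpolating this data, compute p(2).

Evaluate each Lagrange basis at u = 2:
L_0(2) = (-2)/[(-1)] = 2
L_1(2) = (-1)/[(1)] = -1
Sum: 6·(2) + (-8)·(-1) = 20

20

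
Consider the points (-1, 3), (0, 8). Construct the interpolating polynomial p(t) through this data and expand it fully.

Build the Lagrange basis polynomials:
L_0(t) = t / [-1] = -t
L_1(t) = (t + 1) / [1] = t + 1
p(t) = 3·L_0 + 8·L_1
  3·L_0(t) = -3t
  8·L_1(t) = 8t + 8
Adding term by term: 5t + 8

p(t) = 5t + 8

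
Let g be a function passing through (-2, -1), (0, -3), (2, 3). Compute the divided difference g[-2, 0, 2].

g[-2,0] = (-3 - (-1)) / (0 - (-2)) = -1
g[0,2] = (3 - (-3)) / (2 - 0) = 3
g[-2,0,2] = (3 - (-1)) / (2 - (-2)) = 1

1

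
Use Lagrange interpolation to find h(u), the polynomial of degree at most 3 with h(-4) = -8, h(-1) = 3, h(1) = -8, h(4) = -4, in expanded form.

Build the Lagrange basis polynomials:
L_0(u) = (u + 1)(u - 1)(u - 4) / [-120] = -(1/120)u^3 + (1/30)u^2 + (1/120)u - 1/30
L_1(u) = (u + 4)(u - 1)(u - 4) / [30] = (1/30)u^3 - (1/30)u^2 - (8/15)u + 8/15
L_2(u) = (u + 4)(u + 1)(u - 4) / [-30] = -(1/30)u^3 - (1/30)u^2 + (8/15)u + 8/15
L_3(u) = (u + 4)(u + 1)(u - 1) / [120] = (1/120)u^3 + (1/30)u^2 - (1/120)u - 1/30
h(u) = (-8)·L_0 + 3·L_1 + (-8)·L_2 + (-4)·L_3
  (-8)·L_0(u) = (1/15)u^3 - (4/15)u^2 - (1/15)u + 4/15
  3·L_1(u) = (1/10)u^3 - (1/10)u^2 - (8/5)u + 8/5
  (-8)·L_2(u) = (4/15)u^3 + (4/15)u^2 - (64/15)u - 64/15
  (-4)·L_3(u) = -(1/30)u^3 - (2/15)u^2 + (1/30)u + 2/15
Adding term by term: (2/5)u^3 - (7/30)u^2 - (59/10)u - 34/15

h(u) = (2/5)u^3 - (7/30)u^2 - (59/10)u - 34/15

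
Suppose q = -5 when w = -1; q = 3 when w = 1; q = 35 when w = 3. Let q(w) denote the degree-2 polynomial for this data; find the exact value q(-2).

0

L_0(-2) = (-3)·(-5)/[(-2)·(-4)] = 15/8
L_1(-2) = (-1)·(-5)/[(2)·(-2)] = -5/4
L_2(-2) = (-1)·(-3)/[(4)·(2)] = 3/8
Sum: (-5)·(15/8) + 3·(-5/4) + 35·(3/8) = 0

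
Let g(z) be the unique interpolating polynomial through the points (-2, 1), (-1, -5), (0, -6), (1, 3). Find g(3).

Evaluate each Lagrange basis at z = 3:
L_0(3) = (4)·(3)·(2)/[(-1)·(-2)·(-3)] = -4
L_1(3) = (5)·(3)·(2)/[(1)·(-1)·(-2)] = 15
L_2(3) = (5)·(4)·(2)/[(2)·(1)·(-1)] = -20
L_3(3) = (5)·(4)·(3)/[(3)·(2)·(1)] = 10
Sum: 1·(-4) + (-5)·(15) + (-6)·(-20) + 3·(10) = 71

71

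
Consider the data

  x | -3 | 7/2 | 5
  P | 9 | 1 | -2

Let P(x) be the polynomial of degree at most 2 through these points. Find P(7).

L_0(7) = (7/2)·(2)/[(-13/2)·(-8)] = 7/52
L_1(7) = (10)·(2)/[(13/2)·(-3/2)] = -80/39
L_2(7) = (10)·(7/2)/[(8)·(3/2)] = 35/12
Sum: 9·(7/52) + 1·(-80/39) + (-2)·(35/12) = -347/52

-347/52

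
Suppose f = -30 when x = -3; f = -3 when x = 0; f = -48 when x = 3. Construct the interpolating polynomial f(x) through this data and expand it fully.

Newton's divided differences:
f[-3,0] = (-3 - (-30)) / (0 - (-3)) = 9
f[0,3] = (-48 - (-3)) / (3 - 0) = -15
f[-3,0,3] = (-15 - 9) / (3 - (-3)) = -4
f(x) = -30 + 9·(x + 3) + (-4)·(x + 3)x
Expanding: f(x) = -4x^2 - 3x - 3

f(x) = -4x^2 - 3x - 3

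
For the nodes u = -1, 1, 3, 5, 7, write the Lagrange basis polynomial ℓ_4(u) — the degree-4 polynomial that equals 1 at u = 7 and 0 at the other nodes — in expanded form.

ℓ_4(u) = (u + 1)(u - 1)(u - 3)(u - 5) / [(8)·(6)·(4)·(2)]
       = (u^4 - 8u^3 + 14u^2 + 8u - 15) / (384)

ℓ_4(u) = (1/384)u^4 - (1/48)u^3 + (7/192)u^2 + (1/48)u - 5/128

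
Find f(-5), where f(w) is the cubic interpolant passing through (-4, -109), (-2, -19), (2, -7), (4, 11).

-196

L_0(-5) = (-3)·(-7)·(-9)/[(-2)·(-6)·(-8)] = 63/32
L_1(-5) = (-1)·(-7)·(-9)/[(2)·(-4)·(-6)] = -21/16
L_2(-5) = (-1)·(-3)·(-9)/[(6)·(4)·(-2)] = 9/16
L_3(-5) = (-1)·(-3)·(-7)/[(8)·(6)·(2)] = -7/32
Sum: (-109)·(63/32) + (-19)·(-21/16) + (-7)·(9/16) + 11·(-7/32) = -196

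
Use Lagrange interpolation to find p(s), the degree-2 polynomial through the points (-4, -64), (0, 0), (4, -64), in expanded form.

Build the Lagrange basis polynomials:
L_0(s) = s(s - 4) / [32] = (1/32)s^2 - (1/8)s
L_1(s) = (s + 4)(s - 4) / [-16] = -(1/16)s^2 + 1
L_2(s) = (s + 4)s / [32] = (1/32)s^2 + (1/8)s
p(s) = (-64)·L_0 + 0·L_1 + (-64)·L_2
  (-64)·L_0(s) = -2s^2 + 8s
  0·L_1(s) = 0
  (-64)·L_2(s) = -2s^2 - 8s
Adding term by term: -4s^2

p(s) = -4s^2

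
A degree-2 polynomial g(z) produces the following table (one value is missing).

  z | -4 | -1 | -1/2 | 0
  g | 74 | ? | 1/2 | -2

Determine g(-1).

5

The 3 known values determine g uniquely (degree ≤ 2).
Evaluate each Lagrange basis at z = -1:
L_0(-1) = (-1/2)·(-1)/[(-7/2)·(-4)] = 1/28
L_1(-1) = (3)·(-1)/[(7/2)·(-1/2)] = 12/7
L_2(-1) = (3)·(-1/2)/[(4)·(1/2)] = -3/4
Sum: 74·(1/28) + 1/2·(12/7) + (-2)·(-3/4) = 5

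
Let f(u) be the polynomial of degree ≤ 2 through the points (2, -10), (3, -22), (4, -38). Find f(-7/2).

Evaluate each Lagrange basis at u = -7/2:
L_0(-7/2) = (-13/2)·(-15/2)/[(-1)·(-2)] = 195/8
L_1(-7/2) = (-11/2)·(-15/2)/[(1)·(-1)] = -165/4
L_2(-7/2) = (-11/2)·(-13/2)/[(2)·(1)] = 143/8
Sum: (-10)·(195/8) + (-22)·(-165/4) + (-38)·(143/8) = -31/2

-31/2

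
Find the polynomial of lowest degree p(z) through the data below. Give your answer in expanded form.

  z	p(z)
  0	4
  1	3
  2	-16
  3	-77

p(z) = -4z^3 + 3z^2 + 4

Build the Lagrange basis polynomials:
L_0(z) = (z - 1)(z - 2)(z - 3) / [-6] = -(1/6)z^3 + z^2 - (11/6)z + 1
L_1(z) = z(z - 2)(z - 3) / [2] = (1/2)z^3 - (5/2)z^2 + 3z
L_2(z) = z(z - 1)(z - 3) / [-2] = -(1/2)z^3 + 2z^2 - (3/2)z
L_3(z) = z(z - 1)(z - 2) / [6] = (1/6)z^3 - (1/2)z^2 + (1/3)z
p(z) = 4·L_0 + 3·L_1 + (-16)·L_2 + (-77)·L_3
  4·L_0(z) = -(2/3)z^3 + 4z^2 - (22/3)z + 4
  3·L_1(z) = (3/2)z^3 - (15/2)z^2 + 9z
  (-16)·L_2(z) = 8z^3 - 32z^2 + 24z
  (-77)·L_3(z) = -(77/6)z^3 + (77/2)z^2 - (77/3)z
Adding term by term: -4z^3 + 3z^2 + 4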